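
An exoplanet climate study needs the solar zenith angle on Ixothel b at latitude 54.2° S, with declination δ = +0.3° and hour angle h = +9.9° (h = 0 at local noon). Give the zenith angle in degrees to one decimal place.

θ_z = 55.1°

cos θ_z = sin φ sin δ + cos φ cos δ cos h = -0.004247 + 0.576239 = 0.571992.
θ_z = arccos(0.571992) = 55.1°.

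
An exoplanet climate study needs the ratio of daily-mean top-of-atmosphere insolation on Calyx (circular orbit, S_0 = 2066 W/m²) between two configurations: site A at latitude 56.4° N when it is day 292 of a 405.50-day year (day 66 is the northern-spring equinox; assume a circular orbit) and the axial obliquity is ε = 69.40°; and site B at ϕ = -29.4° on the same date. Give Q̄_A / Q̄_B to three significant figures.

— Configuration A (ϕ=+56.4°):
Solar longitude: L_s = 360° × (292 − 66)/405.50 = 200.641°.
sin δ = sin 69.40° × sin 200.641° = -0.32997, so δ = -19.267°.
cos h₀ = −tan(+56.4°) tan(-19.267°) = 0.5261, h₀ = 1.0168 rad.
Bracket: h₀ sin ϕ sin δ + cos ϕ cos δ sin h₀ = 1.0168×0.83292×-0.32997 + 0.55339×0.94399×0.85041 = -0.279456 + 0.444250 = 0.164794.
Q̄ = (S_0/π) × [bracket] = (2066/π) × 0.164794 = 108.37 W/m².
— Configuration B (ϕ=-29.4°):
cos h₀ = −tan(-29.4°) tan(-19.267°) = -0.1970, h₀ = 1.7691 rad.
Bracket: h₀ sin ϕ sin δ + cos ϕ cos δ sin h₀ = 1.7691×-0.49090×-0.32997 + 0.87121×0.94399×0.98041 = 0.286563 + 0.806302 = 1.092865.
Q̄ = (S_0/π) × [bracket] = (2066/π) × 1.092865 = 718.70 W/m².
Ratio Q̄_A / Q̄_B = 108.37 / 718.70 = 0.1508.

Q̄_A / Q̄_B ≈ 0.151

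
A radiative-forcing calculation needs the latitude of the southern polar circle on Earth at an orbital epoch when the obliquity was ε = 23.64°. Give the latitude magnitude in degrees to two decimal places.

The polar circle is the lowest latitude that experiences at least one full rotation of continuous darkness at the northern-summer solstice; it lies at |ϕ| = 90° − ε = 90° − 23.64° = 66.36°.

66.36°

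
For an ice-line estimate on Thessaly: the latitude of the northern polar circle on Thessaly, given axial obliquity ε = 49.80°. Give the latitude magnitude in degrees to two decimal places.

The polar circle is the lowest latitude that experiences at least one full rotation of continuous daylight at the northern-summer solstice; it lies at |φ| = 90° − ε = 90° − 49.80° = 40.20°.

40.20°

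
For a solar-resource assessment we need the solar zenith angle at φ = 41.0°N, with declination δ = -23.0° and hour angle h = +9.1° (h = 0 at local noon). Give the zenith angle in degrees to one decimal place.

cos θ_z = sin φ sin δ + cos φ cos δ cos h = -0.256343 + 0.685970 = 0.429627.
θ_z = arccos(0.429627) = 64.6°.

θ_z = 64.6°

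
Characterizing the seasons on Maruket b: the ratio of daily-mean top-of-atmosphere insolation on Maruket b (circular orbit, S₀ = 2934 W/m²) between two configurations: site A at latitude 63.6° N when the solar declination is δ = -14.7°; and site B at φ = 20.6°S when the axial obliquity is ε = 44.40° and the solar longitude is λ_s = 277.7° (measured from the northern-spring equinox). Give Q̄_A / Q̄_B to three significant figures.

— Configuration A (φ=+63.6°):
cos H₀ = −tan(+63.6°) tan(-14.700°) = 0.5285, H₀ = 1.0140 rad.
Bracket: H₀ sin φ sin δ + cos φ cos δ sin H₀ = 1.0140×0.89571×-0.25376 + 0.44464×0.96727×0.84894 = -0.230478 + 0.365118 = 0.134640.
Q̄ = (S₀/π) × [bracket] = (2934/π) × 0.134640 = 125.74 W/m².
— Configuration B (φ=-20.6°):
Solar declination: sin δ = sin ε · sin λ_s = sin 44.40° × sin 277.7° = -0.69335, so δ = -43.896°.
cos H₀ = −tan(-20.6°) tan(-43.896°) = -0.3617, H₀ = 1.9408 rad.
Bracket: H₀ sin φ sin δ + cos φ cos δ sin H₀ = 1.9408×-0.35184×-0.69335 + 0.93606×0.72060×0.93231 = 0.473455 + 0.628866 = 1.102321.
Q̄ = (S₀/π) × [bracket] = (2934/π) × 1.102321 = 1029.5 W/m².
Ratio Q̄_A / Q̄_B = 125.74 / 1029.5 = 0.1221.

Q̄_A / Q̄_B ≈ 0.122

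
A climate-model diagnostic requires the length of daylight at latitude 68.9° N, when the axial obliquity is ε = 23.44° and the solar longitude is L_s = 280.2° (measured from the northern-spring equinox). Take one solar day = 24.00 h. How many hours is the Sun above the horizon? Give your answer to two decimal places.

Solar declination: sin δ = sin ε · sin L_s = sin 23.44° × sin 280.2° = -0.39150, so δ = -23.048°.
cos h₀ = −tan ϕ · tan δ = 1.1026 ≥ 1, so the Sun never rises (polar night) and h₀ = 0.
Daylight = 2h₀/(2π) × 24.00 h = (0.0000/π) × 24.00 = 0.00 h.

0.00 h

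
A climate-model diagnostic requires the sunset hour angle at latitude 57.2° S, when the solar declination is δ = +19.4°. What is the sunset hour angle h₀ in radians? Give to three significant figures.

cos h₀ = −tan ϕ · tan δ = −tan(-57.2°) × tan(+19.400°) = 0.5464, so h₀ = 0.9927 rad = 56.88°.

h₀ = 0.993 rad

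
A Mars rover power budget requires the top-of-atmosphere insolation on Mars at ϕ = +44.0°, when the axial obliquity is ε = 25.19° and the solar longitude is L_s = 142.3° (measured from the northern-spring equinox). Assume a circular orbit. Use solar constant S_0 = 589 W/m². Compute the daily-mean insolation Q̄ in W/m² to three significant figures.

Solar declination: sin δ = sin ε · sin L_s = sin 25.19° × sin 142.3° = 0.26028, so δ = +15.087°.
cos h₀ = −tan(+44.0°) tan(+15.087°) = -0.2603, h₀ = 1.8342 rad.
Bracket: h₀ sin ϕ sin δ + cos ϕ cos δ sin h₀ = 1.8342×0.69466×0.26028 + 0.71934×0.96553×0.96552 = 0.331635 + 0.670596 = 1.002231.
Q̄ = (S_0/π) × [bracket] = (589/π) × 1.002231 = 187.9 W/m².

Q̄ ≈ 188 W/m²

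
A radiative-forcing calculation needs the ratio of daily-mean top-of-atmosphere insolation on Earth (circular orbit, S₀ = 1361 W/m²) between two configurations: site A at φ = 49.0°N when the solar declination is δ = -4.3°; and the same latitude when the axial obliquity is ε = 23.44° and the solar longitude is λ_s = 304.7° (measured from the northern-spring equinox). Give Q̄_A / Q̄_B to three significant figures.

Q̄_A / Q̄_B ≈ 2.01

— Configuration A (φ=+49.0°):
cos H₀ = −tan(+49.0°) tan(-4.300°) = 0.0865, H₀ = 1.4842 rad.
Bracket: H₀ sin φ sin δ + cos φ cos δ sin H₀ = 1.4842×0.75471×-0.07498 + 0.65606×0.99719×0.99625 = -0.083988 + 0.651763 = 0.567775.
Q̄ = (S₀/π) × [bracket] = (1361/π) × 0.567775 = 245.97 W/m².
— Configuration B (φ=+49.0°):
Solar declination: sin δ = sin ε · sin λ_s = sin 23.44° × sin 304.7° = -0.32704, so δ = -19.089°.
cos H₀ = −tan(+49.0°) tan(-19.089°) = 0.3981, H₀ = 1.1613 rad.
Bracket: H₀ sin φ sin δ + cos φ cos δ sin H₀ = 1.1613×0.75471×-0.32704 + 0.65606×0.94501×0.91734 = -0.286632 + 0.568735 = 0.282103.
Q̄ = (S₀/π) × [bracket] = (1361/π) × 0.282103 = 122.21 W/m².
Ratio Q̄_A / Q̄_B = 245.97 / 122.21 = 2.013.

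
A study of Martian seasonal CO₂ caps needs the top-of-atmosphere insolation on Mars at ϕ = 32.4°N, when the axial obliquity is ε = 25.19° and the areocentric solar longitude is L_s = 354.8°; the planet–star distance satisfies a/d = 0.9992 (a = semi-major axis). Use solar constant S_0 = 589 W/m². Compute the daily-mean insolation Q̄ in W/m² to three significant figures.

sin δ = sin 25.19° × sin 354.8° = -0.03858, so δ = -2.211°.
cos h₀ = −tan(+32.4°) tan(-2.211°) = 0.0245, h₀ = 1.5463 rad.
Bracket: h₀ sin ϕ sin δ + cos ϕ cos δ sin h₀ = 1.5463×0.53583×-0.03858 + 0.84433×0.99926×0.99970 = -0.031966 + 0.843452 = 0.811486.
Inverse-square distance factor (a/d)² = 0.9992² = 0.998401.
Q̄ = (S_0/π) × 0.998401 × [bracket] = (589/π) × 0.998401 × 0.811486 = 151.9 W/m².

Q̄ ≈ 152 W/m²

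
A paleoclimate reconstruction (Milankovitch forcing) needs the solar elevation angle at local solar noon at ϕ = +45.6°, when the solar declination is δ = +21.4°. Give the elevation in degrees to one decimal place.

At local noon the hour angle is zero, so the zenith angle equals |ϕ − δ| = |+45.6° − (+21.400°)| = 24.200°.
Elevation = 90° − 24.200° = 65.8°.

65.8°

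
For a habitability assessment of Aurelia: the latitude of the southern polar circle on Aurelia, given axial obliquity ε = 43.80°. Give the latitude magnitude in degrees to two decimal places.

The polar circle is the lowest latitude that experiences at least one full rotation of continuous darkness at the northern-summer solstice; it lies at |ϕ| = 90° − ε = 90° − 43.80° = 46.20°.

46.20°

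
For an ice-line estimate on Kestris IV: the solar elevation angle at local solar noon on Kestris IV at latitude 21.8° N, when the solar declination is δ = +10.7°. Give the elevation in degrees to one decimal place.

At local noon the hour angle is zero, so the zenith angle equals |ϕ − δ| = |+21.8° − (+10.700°)| = 11.100°.
Elevation = 90° − 11.100° = 78.9°.

78.9°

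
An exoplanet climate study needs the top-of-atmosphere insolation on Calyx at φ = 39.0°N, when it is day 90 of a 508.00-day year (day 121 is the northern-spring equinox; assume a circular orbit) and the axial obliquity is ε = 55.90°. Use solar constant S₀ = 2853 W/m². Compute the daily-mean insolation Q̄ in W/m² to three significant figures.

Solar longitude: λ_s = 360° × (90 − 121)/508.00 = -21.969°, i.e. -21.969° + 360° = 338.031°.
sin δ = sin 55.90° × sin 338.031° = -0.30977, so δ = -18.046°.
cos H₀ = −tan(+39.0°) tan(-18.046°) = 0.2638, H₀ = 1.3038 rad.
Bracket: H₀ sin φ sin δ + cos φ cos δ sin H₀ = 1.3038×0.62932×-0.30977 + 0.77715×0.95081×0.96457 = -0.254169 + 0.712742 = 0.458573.
Q̄ = (S₀/π) × [bracket] = (2853/π) × 0.458573 = 416.4 W/m².

Q̄ ≈ 416 W/m²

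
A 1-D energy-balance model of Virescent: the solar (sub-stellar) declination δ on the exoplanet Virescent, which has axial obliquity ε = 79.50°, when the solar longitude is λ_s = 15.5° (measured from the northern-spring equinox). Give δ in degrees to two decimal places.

sin δ = sin ε · sin λ_s = sin 79.50° × sin 15.5° = 0.262763.
δ = arcsin(0.262763) = +15.23°.

δ = +15.23°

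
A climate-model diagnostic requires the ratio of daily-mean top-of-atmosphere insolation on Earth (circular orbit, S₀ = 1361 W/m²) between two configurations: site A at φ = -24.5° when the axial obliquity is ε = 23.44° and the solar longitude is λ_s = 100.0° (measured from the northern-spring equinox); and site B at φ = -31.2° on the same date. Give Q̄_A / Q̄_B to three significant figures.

— Configuration A (φ=-24.5°):
Solar declination: sin δ = sin ε · sin λ_s = sin 23.44° × sin 100.0° = 0.39175, so δ = +23.063°.
cos H₀ = −tan(-24.5°) tan(+23.063°) = 0.1940, H₀ = 1.3755 rad.
Bracket: H₀ sin φ sin δ + cos φ cos δ sin H₀ = 1.3755×-0.41469×0.39175 + 0.90996×0.92007×0.98099 = -0.223457 + 0.821311 = 0.597854.
Q̄ = (S₀/π) × [bracket] = (1361/π) × 0.597854 = 259.00 W/m².
— Configuration B (φ=-31.2°):
cos H₀ = −tan(-31.2°) tan(+23.063°) = 0.2579, H₀ = 1.3100 rad.
Bracket: H₀ sin φ sin δ + cos φ cos δ sin H₀ = 1.3100×-0.51803×0.39175 + 0.85536×0.92007×0.96618 = -0.265849 + 0.760375 = 0.494526.
Q̄ = (S₀/π) × [bracket] = (1361/π) × 0.494526 = 214.24 W/m².
Ratio Q̄_A / Q̄_B = 259.00 / 214.24 = 1.209.

Q̄_A / Q̄_B ≈ 1.21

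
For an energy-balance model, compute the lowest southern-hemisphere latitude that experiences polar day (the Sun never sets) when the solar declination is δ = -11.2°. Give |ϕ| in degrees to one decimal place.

|ϕ| = 78.8°

Polar day requires cos h₀ = −tan ϕ tan δ ≤ −1, i.e. tan ϕ tan δ ≥ 1.
The boundary is |tan ϕ| · |tan δ| = 1, so |ϕ| = 90° − |δ| = 90° − 11.2° = 78.8° in the southern hemisphere.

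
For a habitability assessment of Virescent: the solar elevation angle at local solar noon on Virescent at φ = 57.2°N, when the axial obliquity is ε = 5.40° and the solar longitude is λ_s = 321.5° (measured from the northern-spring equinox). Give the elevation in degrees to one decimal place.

Solar declination: sin δ = sin ε · sin λ_s = sin 5.40° × sin 321.5° = -0.05858, so δ = -3.359°.
At local noon the hour angle is zero, so the zenith angle equals |φ − δ| = |+57.2° − (-3.359°)| = 60.559°.
Elevation = 90° − 60.559° = 29.4°.

29.4°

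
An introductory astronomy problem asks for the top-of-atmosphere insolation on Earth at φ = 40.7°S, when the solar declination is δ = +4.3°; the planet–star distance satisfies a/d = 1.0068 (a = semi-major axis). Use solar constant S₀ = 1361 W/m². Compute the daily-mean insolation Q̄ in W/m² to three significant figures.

Q̄ ≈ 299 W/m²

cos H₀ = −tan(-40.7°) tan(+4.300°) = 0.0647, H₀ = 1.5061 rad.
Bracket: H₀ sin φ sin δ + cos φ cos δ sin H₀ = 1.5061×-0.65210×0.07498 + 0.75813×0.99719×0.99791 = -0.073640 + 0.754420 = 0.680780.
Inverse-square distance factor (a/d)² = 1.0068² = 1.013646.
Q̄ = (S₀/π) × 1.013646 × [bracket] = (1361/π) × 1.013646 × 0.680780 = 299.0 W/m².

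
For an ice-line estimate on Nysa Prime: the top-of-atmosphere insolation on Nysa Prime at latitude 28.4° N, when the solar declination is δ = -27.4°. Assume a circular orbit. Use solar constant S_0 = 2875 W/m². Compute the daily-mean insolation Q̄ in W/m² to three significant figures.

Q̄ ≈ 428 W/m²

cos h₀ = −tan(+28.4°) tan(-27.400°) = 0.2803, h₀ = 1.2867 rad.
Bracket: h₀ sin ϕ sin δ + cos ϕ cos δ sin h₀ = 1.2867×0.47562×-0.46020 + 0.87965×0.88782×0.95992 = -0.281633 + 0.749670 = 0.468037.
Q̄ = (S_0/π) × [bracket] = (2875/π) × 0.468037 = 428.3 W/m².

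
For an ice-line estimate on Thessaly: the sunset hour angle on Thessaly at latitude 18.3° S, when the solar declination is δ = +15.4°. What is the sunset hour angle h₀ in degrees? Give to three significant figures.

cos h₀ = −tan ϕ · tan δ = −tan(-18.3°) × tan(+15.400°) = 0.0911, so h₀ = 1.4796 rad = 84.77°.

h₀ = 84.8°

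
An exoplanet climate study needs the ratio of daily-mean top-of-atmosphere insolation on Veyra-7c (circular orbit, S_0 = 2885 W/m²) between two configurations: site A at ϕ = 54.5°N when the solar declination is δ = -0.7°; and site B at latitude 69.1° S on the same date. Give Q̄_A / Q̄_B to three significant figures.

Q̄_A / Q̄_B ≈ 1.51

— Configuration A (ϕ=+54.5°):
cos h₀ = −tan(+54.5°) tan(-0.700°) = 0.0171, h₀ = 1.5537 rad.
Bracket: h₀ sin ϕ sin δ + cos ϕ cos δ sin h₀ = 1.5537×0.81412×-0.01222 + 0.58070×0.99993×0.99985 = -0.015457 + 0.580572 = 0.565115.
Q̄ = (S_0/π) × [bracket] = (2885/π) × 0.565115 = 518.96 W/m².
— Configuration B (ϕ=-69.1°):
cos h₀ = −tan(-69.1°) tan(-0.700°) = -0.0320, h₀ = 1.6028 rad.
Bracket: h₀ sin ϕ sin δ + cos ϕ cos δ sin h₀ = 1.6028×-0.93420×-0.01222 + 0.35674×0.99993×0.99949 = 0.018297 + 0.356533 = 0.374830.
Q̄ = (S_0/π) × [bracket] = (2885/π) × 0.374830 = 344.22 W/m².
Ratio Q̄_A / Q̄_B = 518.96 / 344.22 = 1.508.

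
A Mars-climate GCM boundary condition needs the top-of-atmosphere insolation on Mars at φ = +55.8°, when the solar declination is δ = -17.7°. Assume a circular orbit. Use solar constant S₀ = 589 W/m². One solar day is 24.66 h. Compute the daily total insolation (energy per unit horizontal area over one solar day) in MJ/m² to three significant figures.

cos H₀ = −tan(+55.8°) tan(-17.700°) = 0.4696, H₀ = 1.0820 rad.
Bracket: H₀ sin φ sin δ + cos φ cos δ sin H₀ = 1.0820×0.82708×-0.30403 + 0.56208×0.95266×0.88288 = -0.272077 + 0.472757 = 0.200680.
Q̄ = (S₀/π) × [bracket] = (589/π) × 0.200680 = 37.624 W/m².
Daily total = Q̄ × 24.66 h × 3600 s/h = 37.624 × 24.66 × 3600 / 10⁶ = 3.340 MJ/m².

3.34 MJ/m²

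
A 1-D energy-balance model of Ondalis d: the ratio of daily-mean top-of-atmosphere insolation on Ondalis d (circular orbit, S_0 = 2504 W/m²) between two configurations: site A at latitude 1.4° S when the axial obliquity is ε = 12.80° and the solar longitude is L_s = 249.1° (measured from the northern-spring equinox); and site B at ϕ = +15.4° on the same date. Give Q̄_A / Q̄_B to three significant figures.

— Configuration A (ϕ=-1.4°):
Solar declination: sin δ = sin ε · sin L_s = sin 12.80° × sin 249.1° = -0.20697, so δ = -11.945°.
cos h₀ = −tan(-1.4°) tan(-11.945°) = -0.0052, h₀ = 1.5760 rad.
Bracket: h₀ sin ϕ sin δ + cos ϕ cos δ sin h₀ = 1.5760×-0.02443×-0.20697 + 0.99970×0.97835×0.99999 = 0.007969 + 0.978047 = 0.986016.
Q̄ = (S_0/π) × [bracket] = (2504/π) × 0.986016 = 785.90 W/m².
— Configuration B (ϕ=+15.4°):
cos h₀ = −tan(+15.4°) tan(-11.945°) = 0.0583, h₀ = 1.5125 rad.
Bracket: h₀ sin ϕ sin δ + cos ϕ cos δ sin h₀ = 1.5125×0.26556×-0.20697 + 0.96410×0.97835×0.99830 = -0.083131 + 0.941624 = 0.858493.
Q̄ = (S_0/π) × [bracket] = (2504/π) × 0.858493 = 684.26 W/m².
Ratio Q̄_A / Q̄_B = 785.90 / 684.26 = 1.149.

Q̄_A / Q̄_B ≈ 1.15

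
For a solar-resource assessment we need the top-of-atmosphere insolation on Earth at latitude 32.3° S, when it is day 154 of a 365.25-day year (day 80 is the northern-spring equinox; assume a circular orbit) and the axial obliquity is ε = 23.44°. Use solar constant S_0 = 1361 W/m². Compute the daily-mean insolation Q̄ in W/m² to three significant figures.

Q̄ ≈ 212 W/m²

Solar longitude: L_s = 360° × (154 − 80)/365.25 = 72.936°.
sin δ = sin 23.44° × sin 72.936° = 0.38028, so δ = +22.351°.
cos h₀ = −tan(-32.3°) tan(+22.351°) = 0.2599, h₀ = 1.3078 rad.
Bracket: h₀ sin ϕ sin δ + cos ϕ cos δ sin h₀ = 1.3078×-0.53435×0.38028 + 0.84526×0.92487×0.96563 = -0.265748 + 0.754887 = 0.489139.
Q̄ = (S_0/π) × [bracket] = (1361/π) × 0.489139 = 211.9 W/m².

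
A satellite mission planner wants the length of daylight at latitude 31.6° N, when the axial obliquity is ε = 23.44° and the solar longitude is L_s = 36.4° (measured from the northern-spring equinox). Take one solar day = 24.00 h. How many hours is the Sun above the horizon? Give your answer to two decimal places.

13.15 h

Solar declination: sin δ = sin ε · sin L_s = sin 23.44° × sin 36.4° = 0.23606, so δ = +13.654°.
cos h₀ = −tan ϕ · tan δ = −tan(+31.6°) × tan(+13.654°) = -0.1494, so h₀ = 1.7208 rad = 98.59°.
Daylight = 2h₀/(2π) × 24.00 h = (1.7208/π) × 24.00 = 13.15 h.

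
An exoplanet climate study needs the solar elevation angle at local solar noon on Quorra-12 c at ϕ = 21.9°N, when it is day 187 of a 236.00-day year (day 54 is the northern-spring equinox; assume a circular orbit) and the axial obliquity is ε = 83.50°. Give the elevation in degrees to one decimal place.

Solar longitude: L_s = 360° × (187 − 54)/236.00 = 202.881°.
sin δ = sin 83.50° × sin 202.881° = -0.38632, so δ = -22.726°.
At local noon the hour angle is zero, so the zenith angle equals |ϕ − δ| = |+21.9° − (-22.726°)| = 44.626°.
Elevation = 90° − 44.626° = 45.4°.

45.4°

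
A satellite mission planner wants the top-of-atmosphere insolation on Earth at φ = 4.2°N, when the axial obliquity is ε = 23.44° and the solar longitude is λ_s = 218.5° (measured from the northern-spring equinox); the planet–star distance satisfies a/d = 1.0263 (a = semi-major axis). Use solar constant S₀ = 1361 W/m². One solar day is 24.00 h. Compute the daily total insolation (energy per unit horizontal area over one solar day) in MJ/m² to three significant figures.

37.0 MJ/m²

Solar declination: sin δ = sin ε · sin λ_s = sin 23.44° × sin 218.5° = -0.24763, so δ = -14.337°.
cos H₀ = −tan(+4.2°) tan(-14.337°) = 0.0188, H₀ = 1.5520 rad.
Bracket: H₀ sin φ sin δ + cos φ cos δ sin H₀ = 1.5520×0.07324×-0.24763 + 0.99731×0.96885×0.99982 = -0.028148 + 0.966070 = 0.937922.
Inverse-square distance factor (a/d)² = 1.0263² = 1.053292.
Q̄ = (S₀/π) × 1.053292 × [bracket] = (1361/π) × 1.053292 × 0.937922 = 427.98 W/m².
Daily total = Q̄ × 24.00 h × 3600 s/h = 427.98 × 24.00 × 3600 / 10⁶ = 36.98 MJ/m².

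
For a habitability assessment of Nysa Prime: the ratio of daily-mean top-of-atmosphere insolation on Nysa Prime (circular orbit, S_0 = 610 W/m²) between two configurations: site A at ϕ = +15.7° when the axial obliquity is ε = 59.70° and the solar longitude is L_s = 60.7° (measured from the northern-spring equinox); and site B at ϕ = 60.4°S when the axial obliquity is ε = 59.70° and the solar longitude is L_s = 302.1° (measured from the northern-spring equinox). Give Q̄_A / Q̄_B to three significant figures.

Q̄_A / Q̄_B ≈ 0.494

— Configuration A (ϕ=+15.7°):
Solar declination: sin δ = sin ε · sin L_s = sin 59.70° × sin 60.7° = 0.75294, so δ = +48.846°.
cos h₀ = −tan(+15.7°) tan(+48.846°) = -0.3216, h₀ = 1.8982 rad.
Bracket: h₀ sin ϕ sin δ + cos ϕ cos δ sin h₀ = 1.8982×0.27060×0.75294 + 0.96269×0.65809×0.94688 = 0.386750 + 0.599883 = 0.986633.
Q̄ = (S_0/π) × [bracket] = (610/π) × 0.986633 = 191.57 W/m².
— Configuration B (ϕ=-60.4°):
Solar declination: sin δ = sin ε · sin L_s = sin 59.70° × sin 302.1° = -0.73140, so δ = -47.004°.
cos h₀ = −tan(-60.4°) tan(-47.004°) = -1.8880 ≤ −1 ⇒ polar day, h₀ = π.
Bracket: h₀ sin ϕ sin δ + cos ϕ cos δ sin h₀ = 3.1416×-0.86949×-0.73140 + 0.49394×0.68195×0.00000 = 1.997885 + 0.000000 = 1.997885.
Q̄ = (S_0/π) × [bracket] = (610/π) × 1.997885 = 387.93 W/m².
Ratio Q̄_A / Q̄_B = 191.57 / 387.93 = 0.4938.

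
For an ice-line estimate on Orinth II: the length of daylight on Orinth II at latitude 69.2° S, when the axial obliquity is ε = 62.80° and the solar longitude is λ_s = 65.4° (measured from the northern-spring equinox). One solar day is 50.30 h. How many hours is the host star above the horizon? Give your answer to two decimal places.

0.00 h

Solar declination: sin δ = sin ε · sin λ_s = sin 62.80° × sin 65.4° = 0.80869, so δ = +53.968°.
cos H₀ = −tan φ · tan δ = 3.6191 ≥ 1, so the host star never rises (polar night) and H₀ = 0.
Daylight = 2H₀/(2π) × 50.30 h = (0.0000/π) × 50.30 = 0.00 h.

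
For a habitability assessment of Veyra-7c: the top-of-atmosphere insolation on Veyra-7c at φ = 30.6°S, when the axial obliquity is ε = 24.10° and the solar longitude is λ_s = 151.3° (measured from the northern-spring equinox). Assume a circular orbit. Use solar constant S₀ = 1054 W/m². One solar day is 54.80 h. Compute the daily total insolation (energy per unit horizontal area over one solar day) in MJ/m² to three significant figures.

Solar declination: sin δ = sin ε · sin λ_s = sin 24.10° × sin 151.3° = 0.19609, so δ = +11.308°.
cos H₀ = −tan(-30.6°) tan(+11.308°) = 0.1183, H₀ = 1.4523 rad.
Bracket: H₀ sin φ sin δ + cos φ cos δ sin H₀ = 1.4523×-0.50904×0.19609 + 0.86074×0.98059×0.99298 = -0.144965 + 0.838108 = 0.693143.
Q̄ = (S₀/π) × [bracket] = (1054/π) × 0.693143 = 232.55 W/m².
Daily total = Q̄ × 54.80 h × 3600 s/h = 232.55 × 54.80 × 3600 / 10⁶ = 45.88 MJ/m².

45.9 MJ/m²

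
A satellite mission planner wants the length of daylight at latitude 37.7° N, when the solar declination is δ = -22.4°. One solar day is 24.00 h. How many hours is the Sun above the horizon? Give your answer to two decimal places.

9.52 h

cos h₀ = −tan ϕ · tan δ = −tan(+37.7°) × tan(-22.400°) = 0.3186, so h₀ = 1.2466 rad = 71.42°.
Daylight = 2h₀/(2π) × 24.00 h = (1.2466/π) × 24.00 = 9.52 h.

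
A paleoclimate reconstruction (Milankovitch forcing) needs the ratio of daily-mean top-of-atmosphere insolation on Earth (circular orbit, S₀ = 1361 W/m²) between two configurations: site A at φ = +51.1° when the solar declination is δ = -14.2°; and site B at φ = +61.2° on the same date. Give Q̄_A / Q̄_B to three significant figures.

Q̄_A / Q̄_B ≈ 1.89

— Configuration A (φ=+51.1°):
cos H₀ = −tan(+51.1°) tan(-14.200°) = 0.3136, H₀ = 1.2518 rad.
Bracket: H₀ sin φ sin δ + cos φ cos δ sin H₀ = 1.2518×0.77824×-0.24531 + 0.62796×0.96945×0.94956 = -0.238981 + 0.578069 = 0.339088.
Q̄ = (S₀/π) × [bracket] = (1361/π) × 0.339088 = 146.90 W/m².
— Configuration B (φ=+61.2°):
cos H₀ = −tan(+61.2°) tan(-14.200°) = 0.4603, H₀ = 1.0925 rad.
Bracket: H₀ sin φ sin δ + cos φ cos δ sin H₀ = 1.0925×0.87631×-0.24531 + 0.48175×0.96945×0.88778 = -0.234852 + 0.414622 = 0.179770.
Q̄ = (S₀/π) × [bracket] = (1361/π) × 0.179770 = 77.880 W/m².
Ratio Q̄_A / Q̄_B = 146.90 / 77.880 = 1.886.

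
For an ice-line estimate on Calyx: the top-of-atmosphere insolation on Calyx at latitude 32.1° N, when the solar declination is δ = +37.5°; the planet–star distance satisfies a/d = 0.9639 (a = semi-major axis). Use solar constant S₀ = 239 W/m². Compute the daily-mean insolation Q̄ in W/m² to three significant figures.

Q̄ ≈ 89.0 W/m²

cos H₀ = −tan(+32.1°) tan(+37.500°) = -0.4813, H₀ = 2.0730 rad.
Bracket: H₀ sin φ sin δ + cos φ cos δ sin H₀ = 2.0730×0.53140×0.60876 + 0.84712×0.79335×0.87653 = 0.670605 + 0.589083 = 1.259688.
Inverse-square distance factor (a/d)² = 0.9639² = 0.929103.
Q̄ = (S₀/π) × 0.929103 × [bracket] = (239/π) × 0.929103 × 1.259688 = 89.04 W/m².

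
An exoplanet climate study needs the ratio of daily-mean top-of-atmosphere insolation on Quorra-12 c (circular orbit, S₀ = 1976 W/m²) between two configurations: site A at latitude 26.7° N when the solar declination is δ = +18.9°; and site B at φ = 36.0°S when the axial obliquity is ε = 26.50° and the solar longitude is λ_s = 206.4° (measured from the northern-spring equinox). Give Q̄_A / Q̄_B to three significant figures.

— Configuration A (φ=+26.7°):
cos H₀ = −tan(+26.7°) tan(+18.900°) = -0.1722, H₀ = 1.7439 rad.
Bracket: H₀ sin φ sin δ + cos φ cos δ sin H₀ = 1.7439×0.44932×0.32392 + 0.89337×0.94609×0.98506 = 0.253814 + 0.832581 = 1.086395.
Q̄ = (S₀/π) × [bracket] = (1976/π) × 1.086395 = 683.32 W/m².
— Configuration B (φ=-36.0°):
Solar declination: sin δ = sin ε · sin λ_s = sin 26.50° × sin 206.4° = -0.19840, so δ = -11.443°.
cos H₀ = −tan(-36.0°) tan(-11.443°) = -0.1471, H₀ = 1.7184 rad.
Bracket: H₀ sin φ sin δ + cos φ cos δ sin H₀ = 1.7184×-0.58779×-0.19840 + 0.80902×0.98012×0.98913 = 0.200396 + 0.784317 = 0.984713.
Q̄ = (S₀/π) × [bracket] = (1976/π) × 0.984713 = 619.37 W/m².
Ratio Q̄_A / Q̄_B = 683.32 / 619.37 = 1.103.

Q̄_A / Q̄_B ≈ 1.10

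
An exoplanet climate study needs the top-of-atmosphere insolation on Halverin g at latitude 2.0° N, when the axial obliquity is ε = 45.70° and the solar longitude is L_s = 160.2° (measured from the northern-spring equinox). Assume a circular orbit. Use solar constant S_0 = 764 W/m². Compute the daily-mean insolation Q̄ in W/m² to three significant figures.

Solar declination: sin δ = sin ε · sin L_s = sin 45.70° × sin 160.2° = 0.24243, so δ = +14.030°.
cos h₀ = −tan(+2.0°) tan(+14.030°) = -0.0087, h₀ = 1.5795 rad.
Bracket: h₀ sin ϕ sin δ + cos ϕ cos δ sin h₀ = 1.5795×0.03490×0.24243 + 0.99939×0.97017×0.99996 = 0.013364 + 0.969539 = 0.982903.
Q̄ = (S_0/π) × [bracket] = (764/π) × 0.982903 = 239.0 W/m².

Q̄ ≈ 239 W/m²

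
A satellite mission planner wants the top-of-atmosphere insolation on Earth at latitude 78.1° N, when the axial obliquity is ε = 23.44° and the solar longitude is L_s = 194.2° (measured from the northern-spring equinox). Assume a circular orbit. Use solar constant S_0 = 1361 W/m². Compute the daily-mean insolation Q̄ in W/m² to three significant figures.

Solar declination: sin δ = sin ε · sin L_s = sin 23.44° × sin 194.2° = -0.09758, so δ = -5.600°.
cos h₀ = −tan(+78.1°) tan(-5.600°) = 0.4653, h₀ = 1.0869 rad.
Bracket: h₀ sin ϕ sin δ + cos ϕ cos δ sin h₀ = 1.0869×0.97851×-0.09758 + 0.20620×0.99523×0.88517 = -0.103780 + 0.181651 = 0.077871.
Q̄ = (S_0/π) × [bracket] = (1361/π) × 0.077871 = 33.74 W/m².

Q̄ ≈ 33.7 W/m²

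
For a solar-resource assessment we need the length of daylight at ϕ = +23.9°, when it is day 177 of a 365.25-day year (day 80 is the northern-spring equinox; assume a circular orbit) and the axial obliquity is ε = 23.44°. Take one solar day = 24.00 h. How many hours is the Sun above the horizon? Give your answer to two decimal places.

Solar longitude: L_s = 360° × (177 − 80)/365.25 = 95.606°.
sin δ = sin 23.44° × sin 95.606° = 0.39589, so δ = +23.321°.
cos h₀ = −tan ϕ · tan δ = −tan(+23.9°) × tan(+23.321°) = -0.1910, so h₀ = 1.7630 rad = 101.01°.
Daylight = 2h₀/(2π) × 24.00 h = (1.7630/π) × 24.00 = 13.47 h.

13.47 h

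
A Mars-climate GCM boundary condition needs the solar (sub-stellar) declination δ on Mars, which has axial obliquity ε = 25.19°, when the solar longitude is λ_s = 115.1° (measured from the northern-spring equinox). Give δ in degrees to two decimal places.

δ = +22.67°

sin δ = sin ε · sin λ_s = sin 25.19° × sin 115.1° = 0.385429.
δ = arcsin(0.385429) = +22.67°.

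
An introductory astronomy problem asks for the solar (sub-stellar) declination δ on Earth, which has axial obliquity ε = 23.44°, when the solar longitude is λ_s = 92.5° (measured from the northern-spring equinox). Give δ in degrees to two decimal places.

δ = +23.42°

sin δ = sin ε · sin λ_s = sin 23.44° × sin 92.5° = 0.397410.
δ = arcsin(0.397410) = +23.42°.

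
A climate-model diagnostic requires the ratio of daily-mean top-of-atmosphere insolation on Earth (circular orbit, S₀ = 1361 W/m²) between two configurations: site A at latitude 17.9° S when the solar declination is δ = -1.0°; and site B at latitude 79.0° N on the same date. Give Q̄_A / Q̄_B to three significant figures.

Q̄_A / Q̄_B ≈ 5.83

— Configuration A (φ=-17.9°):
cos H₀ = −tan(-17.9°) tan(-1.000°) = -0.0056, H₀ = 1.5764 rad.
Bracket: H₀ sin φ sin δ + cos φ cos δ sin H₀ = 1.5764×-0.30736×-0.01745 + 0.95159×0.99985×0.99998 = 0.008455 + 0.951428 = 0.959883.
Q̄ = (S₀/π) × [bracket] = (1361/π) × 0.959883 = 415.84 W/m².
— Configuration B (φ=+79.0°):
cos H₀ = −tan(+79.0°) tan(-1.000°) = 0.0898, H₀ = 1.4809 rad.
Bracket: H₀ sin φ sin δ + cos φ cos δ sin H₀ = 1.4809×0.98163×-0.01745 + 0.19081×0.99985×0.99596 = -0.025367 + 0.190011 = 0.164644.
Q̄ = (S₀/π) × [bracket] = (1361/π) × 0.164644 = 71.327 W/m².
Ratio Q̄_A / Q̄_B = 415.84 / 71.327 = 5.830.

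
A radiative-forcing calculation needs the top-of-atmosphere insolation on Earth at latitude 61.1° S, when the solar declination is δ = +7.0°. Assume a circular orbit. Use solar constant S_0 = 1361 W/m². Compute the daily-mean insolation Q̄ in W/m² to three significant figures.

Q̄ ≈ 140 W/m²

cos h₀ = −tan(-61.1°) tan(+7.000°) = 0.2224, h₀ = 1.3465 rad.
Bracket: h₀ sin ϕ sin δ + cos ϕ cos δ sin h₀ = 1.3465×-0.87546×0.12187 + 0.48328×0.99255×0.97495 = -0.143661 + 0.467664 = 0.324003.
Q̄ = (S_0/π) × [bracket] = (1361/π) × 0.324003 = 140.4 W/m².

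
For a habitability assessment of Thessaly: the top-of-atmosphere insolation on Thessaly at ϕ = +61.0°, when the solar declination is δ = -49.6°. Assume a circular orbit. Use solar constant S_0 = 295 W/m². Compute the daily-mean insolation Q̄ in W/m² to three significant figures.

cos h₀ = −tan(+61.0°) tan(-49.600°) = 2.1197 ≥ 1 ⇒ polar night, h₀ = 0 and Q̄ = 0.

Q̄ ≈ 0.00 W/m²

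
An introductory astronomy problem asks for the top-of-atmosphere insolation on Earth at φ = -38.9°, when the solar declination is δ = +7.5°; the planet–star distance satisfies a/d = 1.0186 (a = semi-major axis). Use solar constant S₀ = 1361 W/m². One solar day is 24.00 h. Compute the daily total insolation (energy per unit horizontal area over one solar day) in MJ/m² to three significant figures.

25.1 MJ/m²

cos H₀ = −tan(-38.9°) tan(+7.500°) = 0.1062, H₀ = 1.4644 rad.
Bracket: H₀ sin φ sin δ + cos φ cos δ sin H₀ = 1.4644×-0.62796×0.13053 + 0.77824×0.99144×0.99434 = -0.120033 + 0.767211 = 0.647178.
Inverse-square distance factor (a/d)² = 1.0186² = 1.037546.
Q̄ = (S₀/π) × 1.037546 × [bracket] = (1361/π) × 1.037546 × 0.647178 = 290.90 W/m².
Daily total = Q̄ × 24.00 h × 3600 s/h = 290.90 × 24.00 × 3600 / 10⁶ = 25.13 MJ/m².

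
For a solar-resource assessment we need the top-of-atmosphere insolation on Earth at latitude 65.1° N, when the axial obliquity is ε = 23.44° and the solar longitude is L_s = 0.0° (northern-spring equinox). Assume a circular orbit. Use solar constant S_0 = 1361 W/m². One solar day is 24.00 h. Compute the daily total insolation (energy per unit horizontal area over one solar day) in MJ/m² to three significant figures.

Solar declination: sin δ = sin ε · sin L_s = sin 23.44° × sin 0.0° = 0.00000, so δ = +0.000°.
cos h₀ = −tan(+65.1°) tan(+0.000°) = -0.0000, h₀ = 1.5708 rad.
Bracket: h₀ sin ϕ sin δ + cos ϕ cos δ sin h₀ = 1.5708×0.90704×0.00000 + 0.42104×1.00000×1.00000 = 0.000000 + 0.421040 = 0.421040.
Q̄ = (S_0/π) × [bracket] = (1361/π) × 0.421040 = 182.40 W/m².
Daily total = Q̄ × 24.00 h × 3600 s/h = 182.40 × 24.00 × 3600 / 10⁶ = 15.76 MJ/m².

15.8 MJ/m²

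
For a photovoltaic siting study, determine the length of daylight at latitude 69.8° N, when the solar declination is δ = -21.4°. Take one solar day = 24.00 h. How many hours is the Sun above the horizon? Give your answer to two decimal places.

0.00 h

cos H₀ = −tan φ · tan δ = 1.0651 ≥ 1, so the Sun never rises (polar night) and H₀ = 0.
Daylight = 2H₀/(2π) × 24.00 h = (0.0000/π) × 24.00 = 0.00 h.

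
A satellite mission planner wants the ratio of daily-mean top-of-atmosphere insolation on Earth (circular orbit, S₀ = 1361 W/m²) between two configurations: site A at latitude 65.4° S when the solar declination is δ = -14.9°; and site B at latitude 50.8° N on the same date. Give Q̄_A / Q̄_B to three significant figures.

— Configuration A (φ=-65.4°):
cos H₀ = −tan(-65.4°) tan(-14.900°) = -0.5812, H₀ = 2.1910 rad.
Bracket: H₀ sin φ sin δ + cos φ cos δ sin H₀ = 2.1910×-0.90924×-0.25713 + 0.41628×0.96638×0.81378 = 0.512240 + 0.327371 = 0.839611.
Q̄ = (S₀/π) × [bracket] = (1361/π) × 0.839611 = 363.74 W/m².
— Configuration B (φ=+50.8°):
cos H₀ = −tan(+50.8°) tan(-14.900°) = 0.3262, H₀ = 1.2385 rad.
Bracket: H₀ sin φ sin δ + cos φ cos δ sin H₀ = 1.2385×0.77494×-0.25713 + 0.63203×0.96638×0.94529 = -0.246784 + 0.577365 = 0.330581.
Q̄ = (S₀/π) × [bracket] = (1361/π) × 0.330581 = 143.21 W/m².
Ratio Q̄_A / Q̄_B = 363.74 / 143.21 = 2.540.

Q̄_A / Q̄_B ≈ 2.54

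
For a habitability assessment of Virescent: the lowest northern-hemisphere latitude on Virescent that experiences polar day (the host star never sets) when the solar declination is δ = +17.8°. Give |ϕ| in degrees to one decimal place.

Polar day requires cos h₀ = −tan ϕ tan δ ≤ −1, i.e. tan ϕ tan δ ≥ 1.
The boundary is |tan ϕ| · |tan δ| = 1, so |ϕ| = 90° − |δ| = 90° − 17.8° = 72.2° in the northern hemisphere.

|ϕ| = 72.2°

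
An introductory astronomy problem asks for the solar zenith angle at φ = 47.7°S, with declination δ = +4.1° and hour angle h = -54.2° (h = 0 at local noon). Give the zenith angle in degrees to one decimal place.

θ_z = 70.1°

cos θ_z = sin φ sin δ + cos φ cos δ cos h = -0.052882 + 0.392676 = 0.339794.
θ_z = arccos(0.339794) = 70.1°.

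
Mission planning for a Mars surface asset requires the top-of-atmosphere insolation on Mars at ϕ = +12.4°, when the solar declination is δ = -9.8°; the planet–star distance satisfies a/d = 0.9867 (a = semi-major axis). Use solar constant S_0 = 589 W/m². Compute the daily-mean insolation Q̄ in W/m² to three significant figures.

cos h₀ = −tan(+12.4°) tan(-9.800°) = 0.0380, h₀ = 1.5328 rad.
Bracket: h₀ sin ϕ sin δ + cos ϕ cos δ sin h₀ = 1.5328×0.21474×-0.17021 + 0.97667×0.98541×0.99928 = -0.056025 + 0.961727 = 0.905702.
Inverse-square distance factor (a/d)² = 0.9867² = 0.973577.
Q̄ = (S_0/π) × 0.973577 × [bracket] = (589/π) × 0.973577 × 0.905702 = 165.3 W/m².

Q̄ ≈ 165 W/m²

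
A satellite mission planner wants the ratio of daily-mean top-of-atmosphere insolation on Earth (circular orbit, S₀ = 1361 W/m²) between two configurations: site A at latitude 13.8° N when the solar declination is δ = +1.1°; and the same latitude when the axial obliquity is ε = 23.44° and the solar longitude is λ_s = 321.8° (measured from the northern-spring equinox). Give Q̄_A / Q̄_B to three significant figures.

— Configuration A (φ=+13.8°):
cos H₀ = −tan(+13.8°) tan(+1.100°) = -0.0047, H₀ = 1.5755 rad.
Bracket: H₀ sin φ sin δ + cos φ cos δ sin H₀ = 1.5755×0.23853×0.01920 + 0.97113×0.99982×0.99999 = 0.007215 + 0.970945 = 0.978160.
Q̄ = (S₀/π) × [bracket] = (1361/π) × 0.978160 = 423.76 W/m².
— Configuration B (φ=+13.8°):
Solar declination: sin δ = sin ε · sin λ_s = sin 23.44° × sin 321.8° = -0.24600, so δ = -14.241°.
cos H₀ = −tan(+13.8°) tan(-14.241°) = 0.0623, H₀ = 1.5084 rad.
Bracket: H₀ sin φ sin δ + cos φ cos δ sin H₀ = 1.5084×0.23853×-0.24600 + 0.97113×0.96927×0.99806 = -0.088510 + 0.939461 = 0.850951.
Q̄ = (S₀/π) × [bracket] = (1361/π) × 0.850951 = 368.65 W/m².
Ratio Q̄_A / Q̄_B = 423.76 / 368.65 = 1.149.

Q̄_A / Q̄_B ≈ 1.15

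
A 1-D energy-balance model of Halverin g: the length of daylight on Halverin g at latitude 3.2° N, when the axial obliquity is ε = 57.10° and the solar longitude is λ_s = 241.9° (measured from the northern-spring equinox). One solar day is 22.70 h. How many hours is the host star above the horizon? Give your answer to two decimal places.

Solar declination: sin δ = sin ε · sin λ_s = sin 57.10° × sin 241.9° = -0.74065, so δ = -47.787°.
cos H₀ = −tan φ · tan δ = −tan(+3.2°) × tan(-47.787°) = 0.0616, so H₀ = 1.5091 rad = 86.47°.
Daylight = 2H₀/(2π) × 22.70 h = (1.5091/π) × 22.70 = 10.90 h.

10.90 h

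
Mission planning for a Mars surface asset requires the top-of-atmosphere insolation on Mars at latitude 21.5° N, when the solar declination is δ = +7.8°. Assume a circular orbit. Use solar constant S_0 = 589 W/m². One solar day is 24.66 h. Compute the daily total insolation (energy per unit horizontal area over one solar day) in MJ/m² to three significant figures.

cos h₀ = −tan(+21.5°) tan(+7.800°) = -0.0540, h₀ = 1.6248 rad.
Bracket: h₀ sin ϕ sin δ + cos ϕ cos δ sin h₀ = 1.6248×0.36650×0.13572 + 0.93042×0.99075×0.99854 = 0.080820 + 0.920468 = 1.001288.
Q̄ = (S_0/π) × [bracket] = (589/π) × 1.001288 = 187.73 W/m².
Daily total = Q̄ × 24.66 h × 3600 s/h = 187.73 × 24.66 × 3600 / 10⁶ = 16.67 MJ/m².

16.7 MJ/m²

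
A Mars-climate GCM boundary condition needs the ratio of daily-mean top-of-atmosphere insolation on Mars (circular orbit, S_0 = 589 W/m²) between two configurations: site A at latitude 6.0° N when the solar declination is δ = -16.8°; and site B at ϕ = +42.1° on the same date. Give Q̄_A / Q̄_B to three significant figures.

Q̄_A / Q̄_B ≈ 2.09

— Configuration A (ϕ=+6.0°):
cos h₀ = −tan(+6.0°) tan(-16.800°) = 0.0317, h₀ = 1.5391 rad.
Bracket: h₀ sin ϕ sin δ + cos ϕ cos δ sin h₀ = 1.5391×0.10453×-0.28903 + 0.99452×0.95732×0.99950 = -0.046500 + 0.951598 = 0.905098.
Q̄ = (S_0/π) × [bracket] = (589/π) × 0.905098 = 169.69 W/m².
— Configuration B (ϕ=+42.1°):
cos h₀ = −tan(+42.1°) tan(-16.800°) = 0.2728, h₀ = 1.2945 rad.
Bracket: h₀ sin ϕ sin δ + cos ϕ cos δ sin h₀ = 1.2945×0.67043×-0.28903 + 0.74198×0.95732×0.96207 = -0.250841 + 0.683370 = 0.432529.
Q̄ = (S_0/π) × [bracket] = (589/π) × 0.432529 = 81.092 W/m².
Ratio Q̄_A / Q̄_B = 169.69 / 81.092 = 2.093.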